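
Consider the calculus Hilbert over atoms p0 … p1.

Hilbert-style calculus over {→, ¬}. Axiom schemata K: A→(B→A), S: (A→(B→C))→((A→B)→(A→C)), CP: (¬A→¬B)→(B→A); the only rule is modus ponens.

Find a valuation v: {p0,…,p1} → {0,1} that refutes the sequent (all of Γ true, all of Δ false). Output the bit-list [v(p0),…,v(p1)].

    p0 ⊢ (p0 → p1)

Enumerate valuations to refute Γ ⊢ Δ:
  v=00: Γ:[p0=F] Δ:[(p0 → p1)=T] refutes=False
  v=01: Γ:[p0=F] Δ:[(p0 → p1)=T] refutes=False
  v=10: Γ:[p0=T] Δ:[(p0 → p1)=F] refutes=True  ← countermodel

Result: [1, 0]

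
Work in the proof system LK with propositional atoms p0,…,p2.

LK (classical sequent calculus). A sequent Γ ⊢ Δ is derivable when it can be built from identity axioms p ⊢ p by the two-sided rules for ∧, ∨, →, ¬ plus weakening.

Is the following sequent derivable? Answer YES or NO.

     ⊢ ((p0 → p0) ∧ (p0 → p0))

Derivation trace:
[∧R]  ⊢ ((p0 → p0) ∧ (p0 → p0))
  [→R]  ⊢ (p0 → p0)
    [Ax] p0 ⊢ p0
  [→R]  ⊢ (p0 → p0)
    [Ax] p0 ⊢ p0

Result: YES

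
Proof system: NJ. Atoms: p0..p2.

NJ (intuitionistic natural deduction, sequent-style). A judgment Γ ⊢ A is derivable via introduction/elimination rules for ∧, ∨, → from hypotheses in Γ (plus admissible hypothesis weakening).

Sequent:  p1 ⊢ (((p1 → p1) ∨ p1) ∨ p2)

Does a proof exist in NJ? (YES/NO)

Derivation trace:
[Wk] p1 ⊢ (((p1 → p1) ∨ p1) ∨ p2)
  [∨I₁]  ⊢ (((p1 → p1) ∨ p1) ∨ p2)
    [∨I₁]  ⊢ ((p1 → p1) ∨ p1)
      [→I]  ⊢ (p1 → p1)
        [Ax] p1 ⊢ p1

Result: YES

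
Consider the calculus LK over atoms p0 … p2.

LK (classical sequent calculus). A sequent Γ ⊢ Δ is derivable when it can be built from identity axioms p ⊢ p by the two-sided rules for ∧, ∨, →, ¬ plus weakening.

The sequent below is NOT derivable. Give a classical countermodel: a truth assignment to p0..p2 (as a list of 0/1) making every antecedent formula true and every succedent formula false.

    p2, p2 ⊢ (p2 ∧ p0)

Search for a countermodel by truth-table:
  v=000: Γ:[p2=F, p2=F] Δ:[(p2 ∧ p0)=F] refutes=False
  v=001: Γ:[p2=T, p2=T] Δ:[(p2 ∧ p0)=F] refutes=True  ← countermodel

Result: [0, 0, 1]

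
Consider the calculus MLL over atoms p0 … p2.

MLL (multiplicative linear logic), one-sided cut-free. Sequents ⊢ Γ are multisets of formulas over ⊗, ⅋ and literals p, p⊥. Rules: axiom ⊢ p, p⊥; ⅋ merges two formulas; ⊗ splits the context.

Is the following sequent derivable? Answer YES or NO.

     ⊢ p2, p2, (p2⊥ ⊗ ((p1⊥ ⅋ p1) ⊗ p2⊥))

Derivation (root first):
[⊗]  ⊢ p2, p2, (p2⊥ ⊗ ((p1⊥ ⅋ p1) ⊗ p2⊥))
  [Ax]  ⊢ p2, p2⊥
  [⊗]  ⊢ p2, ((p1⊥ ⅋ p1) ⊗ p2⊥)
    [⅋]  ⊢ (p1⊥ ⅋ p1)
      [Ax]  ⊢ p1, p1⊥
    [Ax]  ⊢ p2, p2⊥

Result: YES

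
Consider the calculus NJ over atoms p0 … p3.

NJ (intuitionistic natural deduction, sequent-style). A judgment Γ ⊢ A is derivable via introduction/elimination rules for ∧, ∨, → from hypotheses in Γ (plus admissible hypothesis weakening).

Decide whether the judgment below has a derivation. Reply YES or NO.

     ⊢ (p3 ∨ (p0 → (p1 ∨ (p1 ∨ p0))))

Proof tree:
[∨I₂]  ⊢ (p3 ∨ (p0 → (p1 ∨ (p1 ∨ p0))))
  [→I]  ⊢ (p0 → (p1 ∨ (p1 ∨ p0)))
    [∨I₂] p0 ⊢ (p1 ∨ (p1 ∨ p0))
      [∨I₂] p0 ⊢ (p1 ∨ p0)
        [Ax] p0 ⊢ p0

Result: YES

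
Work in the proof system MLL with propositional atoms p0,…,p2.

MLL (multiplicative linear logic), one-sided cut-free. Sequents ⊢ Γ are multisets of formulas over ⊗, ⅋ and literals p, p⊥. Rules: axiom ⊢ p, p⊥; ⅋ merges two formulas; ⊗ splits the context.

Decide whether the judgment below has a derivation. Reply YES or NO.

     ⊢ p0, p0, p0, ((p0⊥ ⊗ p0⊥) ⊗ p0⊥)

Derivation trace:
[⊗]  ⊢ p0, p0, p0, ((p0⊥ ⊗ p0⊥) ⊗ p0⊥)
  [⊗]  ⊢ p0, p0, (p0⊥ ⊗ p0⊥)
    [Ax]  ⊢ p0, p0⊥
    [Ax]  ⊢ p0, p0⊥
  [Ax]  ⊢ p0, p0⊥

Result: YES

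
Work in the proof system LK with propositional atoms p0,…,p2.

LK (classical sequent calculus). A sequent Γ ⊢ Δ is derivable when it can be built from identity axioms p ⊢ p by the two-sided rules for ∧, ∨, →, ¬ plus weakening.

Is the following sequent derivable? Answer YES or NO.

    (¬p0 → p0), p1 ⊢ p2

Enumerate valuations to refute Γ ⊢ Δ:
  v=000: Γ:[(¬p0 → p0)=F, p1=F] Δ:[p2=F] refutes=False
  v=001: Γ:[(¬p0 → p0)=F, p1=F] Δ:[p2=T] refutes=False
  v=010: Γ:[(¬p0 → p0)=F, p1=T] Δ:[p2=F] refutes=False
  v=011: Γ:[(¬p0 → p0)=F, p1=T] Δ:[p2=T] refutes=False
  v=100: Γ:[(¬p0 → p0)=T, p1=F] Δ:[p2=F] refutes=False
  v=101: Γ:[(¬p0 → p0)=T, p1=F] Δ:[p2=T] refutes=False
  v=110: Γ:[(¬p0 → p0)=T, p1=T] Δ:[p2=F] refutes=True  ← countermodel

Result: NO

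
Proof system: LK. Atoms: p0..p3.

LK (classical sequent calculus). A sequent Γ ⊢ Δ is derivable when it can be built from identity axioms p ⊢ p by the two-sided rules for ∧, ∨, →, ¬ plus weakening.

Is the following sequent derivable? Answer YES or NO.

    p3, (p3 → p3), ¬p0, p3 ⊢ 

Search for a countermodel by truth-table:
  v=0000: Γ:[p3=F, (p3 → p3)=T, ¬p0=T, p3=F] Δ:[] refutes=False
  v=0001: Γ:[p3=T, (p3 → p3)=T, ¬p0=T, p3=T] Δ:[] refutes=True  ← countermodel

Result: NO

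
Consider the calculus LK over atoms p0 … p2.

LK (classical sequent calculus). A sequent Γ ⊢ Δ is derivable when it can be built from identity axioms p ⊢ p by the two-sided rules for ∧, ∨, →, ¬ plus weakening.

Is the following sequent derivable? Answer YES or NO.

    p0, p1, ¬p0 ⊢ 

Derivation trace:
[¬L] p0, p1, ¬p0 ⊢ 
  [WL] p0, p1 ⊢ p0
    [Ax] p0 ⊢ p0

Result: YES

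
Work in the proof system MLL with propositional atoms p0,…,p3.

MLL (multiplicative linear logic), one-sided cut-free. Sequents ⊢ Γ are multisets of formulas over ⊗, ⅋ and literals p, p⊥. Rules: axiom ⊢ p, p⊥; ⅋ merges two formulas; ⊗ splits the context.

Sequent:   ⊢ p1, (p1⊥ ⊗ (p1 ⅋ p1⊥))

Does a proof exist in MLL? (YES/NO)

Derivation trace:
[⊗]  ⊢ p1, (p1⊥ ⊗ (p1 ⅋ p1⊥))
  [Ax]  ⊢ p1, p1⊥
  [⅋]  ⊢ (p1 ⅋ p1⊥)
    [Ax]  ⊢ p1, p1⊥

Result: YES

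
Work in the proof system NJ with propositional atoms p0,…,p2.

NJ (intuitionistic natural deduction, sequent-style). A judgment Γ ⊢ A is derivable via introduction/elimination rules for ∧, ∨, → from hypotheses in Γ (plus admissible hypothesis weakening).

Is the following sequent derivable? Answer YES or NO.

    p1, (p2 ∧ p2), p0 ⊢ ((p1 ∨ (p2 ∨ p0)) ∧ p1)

Proof tree:
[∧I] p1, (p2 ∧ p2), p0 ⊢ ((p1 ∨ (p2 ∨ p0)) ∧ p1)
  [∨I₂] p0 ⊢ (p1 ∨ (p2 ∨ p0))
    [∨I₂] p0 ⊢ (p2 ∨ p0)
      [Ax] p0 ⊢ p0
  [Wk] p1, (p2 ∧ p2) ⊢ p1
    [Ax] p1 ⊢ p1

Result: YES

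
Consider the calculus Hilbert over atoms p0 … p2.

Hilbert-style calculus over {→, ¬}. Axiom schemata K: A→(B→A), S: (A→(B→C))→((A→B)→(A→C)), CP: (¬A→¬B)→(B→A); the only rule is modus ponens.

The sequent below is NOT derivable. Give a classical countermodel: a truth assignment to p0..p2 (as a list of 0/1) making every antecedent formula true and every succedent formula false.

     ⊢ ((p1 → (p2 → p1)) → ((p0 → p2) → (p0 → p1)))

Enumerate valuations to refute Γ ⊢ Δ:
  v=000: Γ:[] Δ:[((p1 → (p2 → p1)) → ((p0 → p2) → (p0 → p1)))=T] refutes=False
  v=001: Γ:[] Δ:[((p1 → (p2 → p1)) → ((p0 → p2) → (p0 → p1)))=T] refutes=False
  v=010: Γ:[] Δ:[((p1 → (p2 → p1)) → ((p0 → p2) → (p0 → p1)))=T] refutes=False
  v=011: Γ:[] Δ:[((p1 → (p2 → p1)) → ((p0 → p2) → (p0 → p1)))=T] refutes=False
  v=100: Γ:[] Δ:[((p1 → (p2 → p1)) → ((p0 → p2) → (p0 → p1)))=T] refutes=False
  v=101: Γ:[] Δ:[((p1 → (p2 → p1)) → ((p0 → p2) → (p0 → p1)))=F] refutes=True  ← countermodel

Result: [1, 0, 1]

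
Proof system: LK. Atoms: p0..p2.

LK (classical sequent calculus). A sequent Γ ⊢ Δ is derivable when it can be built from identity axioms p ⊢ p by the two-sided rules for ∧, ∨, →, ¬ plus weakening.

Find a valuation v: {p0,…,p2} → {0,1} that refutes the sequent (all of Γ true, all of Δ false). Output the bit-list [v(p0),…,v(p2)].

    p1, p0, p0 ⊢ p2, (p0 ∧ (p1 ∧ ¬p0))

Enumerate valuations to refute Γ ⊢ Δ:
  v=000: Γ:[p1=F, p0=F, p0=F] Δ:[p2=F, (p0 ∧ (p1 ∧ ¬p0))=F] refutes=False
  v=001: Γ:[p1=F, p0=F, p0=F] Δ:[p2=T, (p0 ∧ (p1 ∧ ¬p0))=F] refutes=False
  v=010: Γ:[p1=T, p0=F, p0=F] Δ:[p2=F, (p0 ∧ (p1 ∧ ¬p0))=F] refutes=False
  v=011: Γ:[p1=T, p0=F, p0=F] Δ:[p2=T, (p0 ∧ (p1 ∧ ¬p0))=F] refutes=False
  v=100: Γ:[p1=F, p0=T, p0=T] Δ:[p2=F, (p0 ∧ (p1 ∧ ¬p0))=F] refutes=False
  v=101: Γ:[p1=F, p0=T, p0=T] Δ:[p2=T, (p0 ∧ (p1 ∧ ¬p0))=F] refutes=False
  v=110: Γ:[p1=T, p0=T, p0=T] Δ:[p2=F, (p0 ∧ (p1 ∧ ¬p0))=F] refutes=True  ← countermodel

Result: [1, 1, 0]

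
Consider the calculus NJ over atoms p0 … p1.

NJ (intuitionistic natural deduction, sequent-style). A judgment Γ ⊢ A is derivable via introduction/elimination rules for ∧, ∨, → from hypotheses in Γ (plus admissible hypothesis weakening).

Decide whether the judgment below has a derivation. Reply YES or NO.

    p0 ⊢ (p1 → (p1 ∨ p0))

Derivation trace:
[Wk] p0 ⊢ (p1 → (p1 ∨ p0))
  [→I]  ⊢ (p1 → (p1 ∨ p0))
    [∨I₁] p1 ⊢ (p1 ∨ p0)
      [Ax] p1 ⊢ p1

Result: YES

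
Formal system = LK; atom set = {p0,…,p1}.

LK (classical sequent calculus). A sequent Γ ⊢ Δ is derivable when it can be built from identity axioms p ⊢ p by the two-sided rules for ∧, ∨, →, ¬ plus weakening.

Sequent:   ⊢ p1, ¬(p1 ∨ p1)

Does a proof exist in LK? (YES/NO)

Derivation trace:
[¬R]  ⊢ p1, ¬(p1 ∨ p1)
  [∨L] (p1 ∨ p1) ⊢ p1
    [Ax] p1 ⊢ p1
    [Ax] p1 ⊢ p1

Result: YES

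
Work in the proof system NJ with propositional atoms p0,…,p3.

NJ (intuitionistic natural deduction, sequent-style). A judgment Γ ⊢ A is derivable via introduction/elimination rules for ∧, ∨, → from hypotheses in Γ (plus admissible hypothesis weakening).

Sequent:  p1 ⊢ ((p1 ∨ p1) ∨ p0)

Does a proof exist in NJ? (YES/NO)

Proof tree:
[∨I₁] p1 ⊢ ((p1 ∨ p1) ∨ p0)
  [∨I₁] p1 ⊢ (p1 ∨ p1)
    [Ax] p1 ⊢ p1

Result: YES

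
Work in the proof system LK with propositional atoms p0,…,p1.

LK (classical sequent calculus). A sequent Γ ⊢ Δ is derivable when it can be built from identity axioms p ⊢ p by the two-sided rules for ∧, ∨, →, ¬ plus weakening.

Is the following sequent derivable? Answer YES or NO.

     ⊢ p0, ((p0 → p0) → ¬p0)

Proof tree:
[→R]  ⊢ p0, ((p0 → p0) → ¬p0)
  [¬R] (p0 → p0) ⊢ p0, ¬p0
    [→L] p0, (p0 → p0) ⊢ p0
      [Ax] p0 ⊢ p0
      [Ax] p0 ⊢ p0

Result: YES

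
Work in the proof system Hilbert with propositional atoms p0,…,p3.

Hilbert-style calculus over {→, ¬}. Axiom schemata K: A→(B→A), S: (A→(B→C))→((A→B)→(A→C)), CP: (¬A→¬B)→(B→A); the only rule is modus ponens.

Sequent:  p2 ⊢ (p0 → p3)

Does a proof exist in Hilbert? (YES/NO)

Enumerate valuations to refute Γ ⊢ Δ:
  v=0000: Γ:[p2=F] Δ:[(p0 → p3)=T] refutes=False
  v=0001: Γ:[p2=F] Δ:[(p0 → p3)=T] refutes=False
  v=0010: Γ:[p2=T] Δ:[(p0 → p3)=T] refutes=False
  v=0011: Γ:[p2=T] Δ:[(p0 → p3)=T] refutes=False
  v=0100: Γ:[p2=F] Δ:[(p0 → p3)=T] refutes=False
  v=0101: Γ:[p2=F] Δ:[(p0 → p3)=T] refutes=False
  v=0110: Γ:[p2=T] Δ:[(p0 → p3)=T] refutes=False
  v=0111: Γ:[p2=T] Δ:[(p0 → p3)=T] refutes=False
  v=1000: Γ:[p2=F] Δ:[(p0 → p3)=F] refutes=False
  v=1001: Γ:[p2=F] Δ:[(p0 → p3)=T] refutes=False
  v=1010: Γ:[p2=T] Δ:[(p0 → p3)=F] refutes=True  ← countermodel

Result: NO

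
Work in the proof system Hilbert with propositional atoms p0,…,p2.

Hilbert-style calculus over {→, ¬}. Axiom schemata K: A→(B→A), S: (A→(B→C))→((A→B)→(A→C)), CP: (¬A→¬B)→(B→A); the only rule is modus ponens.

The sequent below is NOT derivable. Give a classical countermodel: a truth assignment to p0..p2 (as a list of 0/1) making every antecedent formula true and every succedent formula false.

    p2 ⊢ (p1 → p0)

Truth-table refutation:
  v=000: Γ:[p2=F] Δ:[(p1 → p0)=T] refutes=False
  v=001: Γ:[p2=T] Δ:[(p1 → p0)=T] refutes=False
  v=010: Γ:[p2=F] Δ:[(p1 → p0)=F] refutes=False
  v=011: Γ:[p2=T] Δ:[(p1 → p0)=F] refutes=True  ← countermodel

Result: [0, 1, 1]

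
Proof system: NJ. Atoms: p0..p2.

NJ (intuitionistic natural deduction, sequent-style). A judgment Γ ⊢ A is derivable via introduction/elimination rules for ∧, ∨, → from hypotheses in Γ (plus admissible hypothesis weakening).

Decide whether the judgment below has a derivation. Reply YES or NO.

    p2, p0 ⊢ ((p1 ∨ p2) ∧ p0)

Proof tree:
[∧I] p2, p0 ⊢ ((p1 ∨ p2) ∧ p0)
  [∨I₂] p2 ⊢ (p1 ∨ p2)
    [Ax] p2 ⊢ p2
  [Ax] p0 ⊢ p0

Result: YES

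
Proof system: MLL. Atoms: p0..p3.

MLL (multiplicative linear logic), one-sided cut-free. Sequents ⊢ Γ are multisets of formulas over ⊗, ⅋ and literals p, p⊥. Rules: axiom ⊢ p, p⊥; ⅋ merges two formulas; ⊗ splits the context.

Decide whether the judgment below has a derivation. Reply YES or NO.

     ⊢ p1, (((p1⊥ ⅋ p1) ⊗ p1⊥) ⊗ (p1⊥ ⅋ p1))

Derivation trace:
[⊗]  ⊢ p1, (((p1⊥ ⅋ p1) ⊗ p1⊥) ⊗ (p1⊥ ⅋ p1))
  [⊗]  ⊢ p1, ((p1⊥ ⅋ p1) ⊗ p1⊥)
    [⅋]  ⊢ (p1⊥ ⅋ p1)
      [Ax]  ⊢ p1, p1⊥
    [Ax]  ⊢ p1, p1⊥
  [⅋]  ⊢ (p1⊥ ⅋ p1)
    [Ax]  ⊢ p1, p1⊥

Result: YES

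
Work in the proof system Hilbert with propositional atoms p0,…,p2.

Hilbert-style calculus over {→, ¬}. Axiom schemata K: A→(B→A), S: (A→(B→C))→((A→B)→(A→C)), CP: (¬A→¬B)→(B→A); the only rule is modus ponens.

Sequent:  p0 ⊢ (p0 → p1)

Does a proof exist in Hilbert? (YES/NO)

Truth-table refutation:
  v=000: Γ:[p0=F] Δ:[(p0 → p1)=T] refutes=False
  v=001: Γ:[p0=F] Δ:[(p0 → p1)=T] refutes=False
  v=010: Γ:[p0=F] Δ:[(p0 → p1)=T] refutes=False
  v=011: Γ:[p0=F] Δ:[(p0 → p1)=T] refutes=False
  v=100: Γ:[p0=T] Δ:[(p0 → p1)=F] refutes=True  ← countermodel

Result: NO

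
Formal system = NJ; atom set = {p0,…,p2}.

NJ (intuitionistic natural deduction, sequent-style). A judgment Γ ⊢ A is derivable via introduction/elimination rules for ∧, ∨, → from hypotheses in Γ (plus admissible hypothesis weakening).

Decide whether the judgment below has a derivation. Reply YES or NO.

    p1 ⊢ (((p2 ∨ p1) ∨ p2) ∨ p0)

Derivation trace:
[∨I₁] p1 ⊢ (((p2 ∨ p1) ∨ p2) ∨ p0)
  [∨I₁] p1 ⊢ ((p2 ∨ p1) ∨ p2)
    [∨I₂] p1 ⊢ (p2 ∨ p1)
      [Ax] p1 ⊢ p1

Result: YES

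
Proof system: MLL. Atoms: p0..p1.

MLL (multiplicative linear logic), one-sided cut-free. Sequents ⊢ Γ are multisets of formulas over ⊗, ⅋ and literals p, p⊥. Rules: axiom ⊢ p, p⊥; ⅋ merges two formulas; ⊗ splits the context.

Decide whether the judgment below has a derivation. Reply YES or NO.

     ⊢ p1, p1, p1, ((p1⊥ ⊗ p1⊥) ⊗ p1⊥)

Derivation (root first):
[⊗]  ⊢ p1, p1, p1, ((p1⊥ ⊗ p1⊥) ⊗ p1⊥)
  [⊗]  ⊢ p1, p1, (p1⊥ ⊗ p1⊥)
    [Ax]  ⊢ p1, p1⊥
    [Ax]  ⊢ p1, p1⊥
  [Ax]  ⊢ p1, p1⊥

Result: YES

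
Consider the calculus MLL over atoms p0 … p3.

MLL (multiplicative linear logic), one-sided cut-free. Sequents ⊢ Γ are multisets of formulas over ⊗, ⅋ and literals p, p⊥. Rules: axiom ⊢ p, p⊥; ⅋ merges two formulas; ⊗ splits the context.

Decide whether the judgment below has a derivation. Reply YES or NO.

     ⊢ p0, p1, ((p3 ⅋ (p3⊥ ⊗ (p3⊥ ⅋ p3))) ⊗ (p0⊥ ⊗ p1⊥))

Derivation trace:
[⊗]  ⊢ p0, p1, ((p3 ⅋ (p3⊥ ⊗ (p3⊥ ⅋ p3))) ⊗ (p0⊥ ⊗ p1⊥))
  [⅋]  ⊢ (p3 ⅋ (p3⊥ ⊗ (p3⊥ ⅋ p3)))
    [⊗]  ⊢ p3, (p3⊥ ⊗ (p3⊥ ⅋ p3))
      [Ax]  ⊢ p3, p3⊥
      [⅋]  ⊢ (p3⊥ ⅋ p3)
        [Ax]  ⊢ p3, p3⊥
  [⊗]  ⊢ p0, p1, (p0⊥ ⊗ p1⊥)
    [Ax]  ⊢ p0, p0⊥
    [Ax]  ⊢ p1, p1⊥

Result: YES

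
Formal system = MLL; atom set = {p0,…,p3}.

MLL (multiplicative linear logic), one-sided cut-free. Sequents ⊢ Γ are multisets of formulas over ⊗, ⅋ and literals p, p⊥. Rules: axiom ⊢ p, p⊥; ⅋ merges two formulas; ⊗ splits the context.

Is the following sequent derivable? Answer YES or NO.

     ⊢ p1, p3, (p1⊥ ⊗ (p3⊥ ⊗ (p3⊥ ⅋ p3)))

Proof tree:
[⊗]  ⊢ p1, p3, (p1⊥ ⊗ (p3⊥ ⊗ (p3⊥ ⅋ p3)))
  [Ax]  ⊢ p1, p1⊥
  [⊗]  ⊢ p3, (p3⊥ ⊗ (p3⊥ ⅋ p3))
    [Ax]  ⊢ p3, p3⊥
    [⅋]  ⊢ (p3⊥ ⅋ p3)
      [Ax]  ⊢ p3, p3⊥

Result: YES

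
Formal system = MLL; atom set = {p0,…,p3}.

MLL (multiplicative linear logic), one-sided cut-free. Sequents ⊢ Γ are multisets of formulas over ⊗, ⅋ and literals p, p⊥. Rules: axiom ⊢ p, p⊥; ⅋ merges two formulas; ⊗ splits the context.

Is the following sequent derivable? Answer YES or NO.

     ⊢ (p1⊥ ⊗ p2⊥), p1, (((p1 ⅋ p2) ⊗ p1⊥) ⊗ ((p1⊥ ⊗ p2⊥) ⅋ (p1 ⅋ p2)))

Derivation trace:
[⊗]  ⊢ (p1⊥ ⊗ p2⊥), p1, (((p1 ⅋ p2) ⊗ p1⊥) ⊗ ((p1⊥ ⊗ p2⊥) ⅋ (p1 ⅋ p2)))
  [⊗]  ⊢ (p1⊥ ⊗ p2⊥), p1, ((p1 ⅋ p2) ⊗ p1⊥)
    [⅋]  ⊢ (p1⊥ ⊗ p2⊥), (p1 ⅋ p2)
      [⊗]  ⊢ p1, p2, (p1⊥ ⊗ p2⊥)
        [Ax]  ⊢ p1, p1⊥
        [Ax]  ⊢ p2, p2⊥
    [Ax]  ⊢ p1, p1⊥
  [⅋]  ⊢ ((p1⊥ ⊗ p2⊥) ⅋ (p1 ⅋ p2))
    [⅋]  ⊢ (p1⊥ ⊗ p2⊥), (p1 ⅋ p2)
      [⊗]  ⊢ p1, p2, (p1⊥ ⊗ p2⊥)
        [Ax]  ⊢ p1, p1⊥
        [Ax]  ⊢ p2, p2⊥

Result: YES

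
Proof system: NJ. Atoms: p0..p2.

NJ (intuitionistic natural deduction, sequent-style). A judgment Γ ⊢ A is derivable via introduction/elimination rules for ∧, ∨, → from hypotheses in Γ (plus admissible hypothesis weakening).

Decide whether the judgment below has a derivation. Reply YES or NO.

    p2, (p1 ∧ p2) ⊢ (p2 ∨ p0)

Derivation (root first):
[Wk] p2, (p1 ∧ p2) ⊢ (p2 ∨ p0)
  [∨I₁] p2 ⊢ (p2 ∨ p0)
    [Ax] p2 ⊢ p2

Result: YES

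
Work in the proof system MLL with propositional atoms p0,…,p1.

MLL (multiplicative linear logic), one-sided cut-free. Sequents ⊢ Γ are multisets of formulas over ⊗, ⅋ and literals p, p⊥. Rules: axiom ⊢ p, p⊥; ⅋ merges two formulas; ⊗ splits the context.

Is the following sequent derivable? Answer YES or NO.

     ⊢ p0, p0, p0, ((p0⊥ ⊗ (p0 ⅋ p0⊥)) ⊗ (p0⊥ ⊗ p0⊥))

Proof tree:
[⊗]  ⊢ p0, p0, p0, ((p0⊥ ⊗ (p0 ⅋ p0⊥)) ⊗ (p0⊥ ⊗ p0⊥))
  [⊗]  ⊢ p0, (p0⊥ ⊗ (p0 ⅋ p0⊥))
    [Ax]  ⊢ p0, p0⊥
    [⅋]  ⊢ (p0 ⅋ p0⊥)
      [Ax]  ⊢ p0, p0⊥
  [⊗]  ⊢ p0, p0, (p0⊥ ⊗ p0⊥)
    [Ax]  ⊢ p0, p0⊥
    [Ax]  ⊢ p0, p0⊥

Result: YES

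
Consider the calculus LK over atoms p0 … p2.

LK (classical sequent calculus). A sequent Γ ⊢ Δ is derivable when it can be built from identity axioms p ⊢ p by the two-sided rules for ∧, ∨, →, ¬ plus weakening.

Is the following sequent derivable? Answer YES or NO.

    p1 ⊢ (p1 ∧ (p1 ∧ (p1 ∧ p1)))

Proof tree:
[∧R] p1 ⊢ (p1 ∧ (p1 ∧ (p1 ∧ p1)))
  [Ax] p1 ⊢ p1
  [∧R] p1 ⊢ (p1 ∧ (p1 ∧ p1))
    [Ax] p1 ⊢ p1
    [∧R] p1 ⊢ (p1 ∧ p1)
      [Ax] p1 ⊢ p1
      [Ax] p1 ⊢ p1

Result: YES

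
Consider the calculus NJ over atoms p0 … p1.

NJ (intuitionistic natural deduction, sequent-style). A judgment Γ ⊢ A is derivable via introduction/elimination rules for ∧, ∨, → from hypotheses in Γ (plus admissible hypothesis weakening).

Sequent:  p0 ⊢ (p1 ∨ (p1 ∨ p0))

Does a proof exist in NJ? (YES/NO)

Derivation trace:
[∨I₂] p0 ⊢ (p1 ∨ (p1 ∨ p0))
  [∨I₂] p0 ⊢ (p1 ∨ p0)
    [Ax] p0 ⊢ p0

Result: YES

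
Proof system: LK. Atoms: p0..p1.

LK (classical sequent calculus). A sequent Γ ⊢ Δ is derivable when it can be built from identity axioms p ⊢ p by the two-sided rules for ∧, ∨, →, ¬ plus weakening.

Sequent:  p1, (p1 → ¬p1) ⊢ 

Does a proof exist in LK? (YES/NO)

Derivation trace:
[→L] p1, (p1 → ¬p1) ⊢ 
  [Ax] p1 ⊢ p1
  [¬L] p1, ¬p1 ⊢ 
    [Ax] p1 ⊢ p1

Result: YES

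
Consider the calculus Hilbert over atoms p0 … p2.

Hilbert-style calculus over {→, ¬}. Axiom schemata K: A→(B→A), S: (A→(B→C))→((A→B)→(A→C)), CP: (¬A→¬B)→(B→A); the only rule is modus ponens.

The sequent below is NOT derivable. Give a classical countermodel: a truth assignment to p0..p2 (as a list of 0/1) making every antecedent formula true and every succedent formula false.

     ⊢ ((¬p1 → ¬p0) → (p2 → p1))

Truth-table refutation:
  v=000: Γ:[] Δ:[((¬p1 → ¬p0) → (p2 → p1))=T] refutes=False
  v=001: Γ:[] Δ:[((¬p1 → ¬p0) → (p2 → p1))=F] refutes=True  ← countermodel

Result: [0, 0, 1]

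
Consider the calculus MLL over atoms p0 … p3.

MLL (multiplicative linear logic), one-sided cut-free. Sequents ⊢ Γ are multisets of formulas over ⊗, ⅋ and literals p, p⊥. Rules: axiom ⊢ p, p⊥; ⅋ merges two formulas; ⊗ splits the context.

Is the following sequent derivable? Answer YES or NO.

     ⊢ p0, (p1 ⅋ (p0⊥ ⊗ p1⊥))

Proof tree:
[⅋]  ⊢ p0, (p1 ⅋ (p0⊥ ⊗ p1⊥))
  [⊗]  ⊢ p0, p1, (p0⊥ ⊗ p1⊥)
    [Ax]  ⊢ p0, p0⊥
    [Ax]  ⊢ p1, p1⊥

Result: YES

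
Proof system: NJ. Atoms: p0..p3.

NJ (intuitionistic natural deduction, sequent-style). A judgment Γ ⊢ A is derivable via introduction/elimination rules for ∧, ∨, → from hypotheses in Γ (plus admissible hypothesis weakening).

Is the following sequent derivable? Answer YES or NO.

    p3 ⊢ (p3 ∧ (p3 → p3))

Derivation (root first):
[∧I] p3 ⊢ (p3 ∧ (p3 → p3))
  [Ax] p3 ⊢ p3
  [→I]  ⊢ (p3 → p3)
    [Ax] p3 ⊢ p3

Result: YES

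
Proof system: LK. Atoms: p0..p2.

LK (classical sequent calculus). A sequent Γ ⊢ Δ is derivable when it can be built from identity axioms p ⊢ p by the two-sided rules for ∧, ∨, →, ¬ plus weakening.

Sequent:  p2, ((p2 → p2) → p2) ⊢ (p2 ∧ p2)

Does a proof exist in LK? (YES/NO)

Derivation (root first):
[∧R] p2, ((p2 → p2) → p2) ⊢ (p2 ∧ p2)
  [→L] ((p2 → p2) → p2) ⊢ p2
    [→R]  ⊢ (p2 → p2)
      [Ax] p2 ⊢ p2
    [Ax] p2 ⊢ p2
  [Ax] p2 ⊢ p2

Result: YES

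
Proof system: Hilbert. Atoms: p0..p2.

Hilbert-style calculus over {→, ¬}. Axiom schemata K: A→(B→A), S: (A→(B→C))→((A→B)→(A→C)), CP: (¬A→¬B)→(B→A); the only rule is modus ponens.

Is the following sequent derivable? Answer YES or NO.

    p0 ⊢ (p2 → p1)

Enumerate valuations to refute Γ ⊢ Δ:
  v=000: Γ:[p0=F] Δ:[(p2 → p1)=T] refutes=False
  v=001: Γ:[p0=F] Δ:[(p2 → p1)=F] refutes=False
  v=010: Γ:[p0=F] Δ:[(p2 → p1)=T] refutes=False
  v=011: Γ:[p0=F] Δ:[(p2 → p1)=T] refutes=False
  v=100: Γ:[p0=T] Δ:[(p2 → p1)=T] refutes=False
  v=101: Γ:[p0=T] Δ:[(p2 → p1)=F] refutes=True  ← countermodel

Result: NO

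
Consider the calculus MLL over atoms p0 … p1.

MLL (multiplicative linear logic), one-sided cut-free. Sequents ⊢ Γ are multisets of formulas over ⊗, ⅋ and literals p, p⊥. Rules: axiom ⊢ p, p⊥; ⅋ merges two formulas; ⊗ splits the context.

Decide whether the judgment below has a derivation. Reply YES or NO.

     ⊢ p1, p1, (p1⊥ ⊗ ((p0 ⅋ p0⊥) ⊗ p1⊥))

Proof tree:
[⊗]  ⊢ p1, p1, (p1⊥ ⊗ ((p0 ⅋ p0⊥) ⊗ p1⊥))
  [Ax]  ⊢ p1, p1⊥
  [⊗]  ⊢ p1, ((p0 ⅋ p0⊥) ⊗ p1⊥)
    [⅋]  ⊢ (p0 ⅋ p0⊥)
      [Ax]  ⊢ p0, p0⊥
    [Ax]  ⊢ p1, p1⊥

Result: YES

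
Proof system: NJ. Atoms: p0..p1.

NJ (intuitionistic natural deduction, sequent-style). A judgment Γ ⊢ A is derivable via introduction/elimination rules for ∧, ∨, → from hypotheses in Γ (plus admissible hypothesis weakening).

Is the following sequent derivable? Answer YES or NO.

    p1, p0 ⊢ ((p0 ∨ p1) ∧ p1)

Proof tree:
[∧I] p1, p0 ⊢ ((p0 ∨ p1) ∧ p1)
  [∨I₁] p0 ⊢ (p0 ∨ p1)
    [Ax] p0 ⊢ p0
  [Ax] p1 ⊢ p1

Result: YES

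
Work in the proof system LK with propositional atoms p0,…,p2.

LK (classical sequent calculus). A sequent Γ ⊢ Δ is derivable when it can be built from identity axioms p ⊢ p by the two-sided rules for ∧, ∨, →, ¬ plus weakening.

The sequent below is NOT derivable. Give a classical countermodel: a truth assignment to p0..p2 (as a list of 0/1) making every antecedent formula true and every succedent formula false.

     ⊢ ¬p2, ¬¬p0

Enumerate valuations to refute Γ ⊢ Δ:
  v=000: Γ:[] Δ:[¬p2=T, ¬¬p0=F] refutes=False
  v=001: Γ:[] Δ:[¬p2=F, ¬¬p0=F] refutes=True  ← countermodel

Result: [0, 0, 1]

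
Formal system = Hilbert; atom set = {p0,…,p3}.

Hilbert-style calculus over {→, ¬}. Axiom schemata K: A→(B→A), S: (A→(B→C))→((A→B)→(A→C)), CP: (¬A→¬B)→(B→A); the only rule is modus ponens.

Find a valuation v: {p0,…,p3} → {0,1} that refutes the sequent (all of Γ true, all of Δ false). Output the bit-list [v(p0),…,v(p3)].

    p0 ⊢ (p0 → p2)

Search for a countermodel by truth-table:
  v=0000: Γ:[p0=F] Δ:[(p0 → p2)=T] refutes=False
  v=0001: Γ:[p0=F] Δ:[(p0 → p2)=T] refutes=False
  v=0010: Γ:[p0=F] Δ:[(p0 → p2)=T] refutes=False
  v=0011: Γ:[p0=F] Δ:[(p0 → p2)=T] refutes=False
  v=0100: Γ:[p0=F] Δ:[(p0 → p2)=T] refutes=False
  v=0101: Γ:[p0=F] Δ:[(p0 → p2)=T] refutes=False
  v=0110: Γ:[p0=F] Δ:[(p0 → p2)=T] refutes=False
  v=0111: Γ:[p0=F] Δ:[(p0 → p2)=T] refutes=False
  v=1000: Γ:[p0=T] Δ:[(p0 → p2)=F] refutes=True  ← countermodel

Result: [1, 0, 0, 0]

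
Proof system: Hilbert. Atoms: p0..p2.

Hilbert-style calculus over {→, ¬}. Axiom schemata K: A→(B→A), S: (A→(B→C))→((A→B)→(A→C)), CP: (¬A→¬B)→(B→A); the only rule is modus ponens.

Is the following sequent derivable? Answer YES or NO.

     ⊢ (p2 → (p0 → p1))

Search for a countermodel by truth-table:
  v=000: Γ:[] Δ:[(p2 → (p0 → p1))=T] refutes=False
  v=001: Γ:[] Δ:[(p2 → (p0 → p1))=T] refutes=False
  v=010: Γ:[] Δ:[(p2 → (p0 → p1))=T] refutes=False
  v=011: Γ:[] Δ:[(p2 → (p0 → p1))=T] refutes=False
  v=100: Γ:[] Δ:[(p2 → (p0 → p1))=T] refutes=False
  v=101: Γ:[] Δ:[(p2 → (p0 → p1))=F] refutes=True  ← countermodel

Result: NO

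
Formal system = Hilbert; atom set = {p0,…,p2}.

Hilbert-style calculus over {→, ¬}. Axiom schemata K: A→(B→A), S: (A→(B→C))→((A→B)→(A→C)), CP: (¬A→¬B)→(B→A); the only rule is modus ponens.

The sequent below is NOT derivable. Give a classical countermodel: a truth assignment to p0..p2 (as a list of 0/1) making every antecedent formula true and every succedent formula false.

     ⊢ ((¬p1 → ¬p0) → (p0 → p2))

Truth-table refutation:
  v=000: Γ:[] Δ:[((¬p1 → ¬p0) → (p0 → p2))=T] refutes=False
  v=001: Γ:[] Δ:[((¬p1 → ¬p0) → (p0 → p2))=T] refutes=False
  v=010: Γ:[] Δ:[((¬p1 → ¬p0) → (p0 → p2))=T] refutes=False
  v=011: Γ:[] Δ:[((¬p1 → ¬p0) → (p0 → p2))=T] refutes=False
  v=100: Γ:[] Δ:[((¬p1 → ¬p0) → (p0 → p2))=T] refutes=False
  v=101: Γ:[] Δ:[((¬p1 → ¬p0) → (p0 → p2))=T] refutes=False
  v=110: Γ:[] Δ:[((¬p1 → ¬p0) → (p0 → p2))=F] refutes=True  ← countermodel

Result: [1, 1, 0]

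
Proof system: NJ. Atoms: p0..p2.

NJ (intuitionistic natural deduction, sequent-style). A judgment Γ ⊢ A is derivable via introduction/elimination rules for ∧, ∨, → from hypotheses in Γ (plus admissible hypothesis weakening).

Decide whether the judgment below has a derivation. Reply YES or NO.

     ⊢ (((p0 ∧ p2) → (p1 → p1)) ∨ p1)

Proof tree:
[∨I₁]  ⊢ (((p0 ∧ p2) → (p1 → p1)) ∨ p1)
  [→I]  ⊢ ((p0 ∧ p2) → (p1 → p1))
    [→I] (p0 ∧ p2) ⊢ (p1 → p1)
      [Wk] p1, (p0 ∧ p2) ⊢ p1
        [Ax] p1 ⊢ p1

Result: YES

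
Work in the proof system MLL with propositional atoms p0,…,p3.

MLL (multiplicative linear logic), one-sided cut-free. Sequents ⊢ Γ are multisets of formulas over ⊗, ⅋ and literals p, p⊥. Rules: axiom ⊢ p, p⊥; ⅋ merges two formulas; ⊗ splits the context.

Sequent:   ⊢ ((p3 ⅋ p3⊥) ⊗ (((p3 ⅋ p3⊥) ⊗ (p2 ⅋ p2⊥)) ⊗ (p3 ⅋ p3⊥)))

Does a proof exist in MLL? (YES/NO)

Derivation trace:
[⊗]  ⊢ ((p3 ⅋ p3⊥) ⊗ (((p3 ⅋ p3⊥) ⊗ (p2 ⅋ p2⊥)) ⊗ (p3 ⅋ p3⊥)))
  [⅋]  ⊢ (p3 ⅋ p3⊥)
    [Ax]  ⊢ p3, p3⊥
  [⊗]  ⊢ (((p3 ⅋ p3⊥) ⊗ (p2 ⅋ p2⊥)) ⊗ (p3 ⅋ p3⊥))
    [⊗]  ⊢ ((p3 ⅋ p3⊥) ⊗ (p2 ⅋ p2⊥))
      [⅋]  ⊢ (p3 ⅋ p3⊥)
        [Ax]  ⊢ p3, p3⊥
      [⅋]  ⊢ (p2 ⅋ p2⊥)
        [Ax]  ⊢ p2, p2⊥
    [⅋]  ⊢ (p3 ⅋ p3⊥)
      [Ax]  ⊢ p3, p3⊥

Result: YES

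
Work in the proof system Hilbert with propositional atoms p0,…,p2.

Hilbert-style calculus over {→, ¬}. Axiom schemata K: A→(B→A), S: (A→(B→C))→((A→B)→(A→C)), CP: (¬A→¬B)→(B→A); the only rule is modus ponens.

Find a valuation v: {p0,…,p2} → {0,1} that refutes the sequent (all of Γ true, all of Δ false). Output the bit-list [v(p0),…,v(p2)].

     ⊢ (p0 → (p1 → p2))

Enumerate valuations to refute Γ ⊢ Δ:
  v=000: Γ:[] Δ:[(p0 → (p1 → p2))=T] refutes=False
  v=001: Γ:[] Δ:[(p0 → (p1 → p2))=T] refutes=False
  v=010: Γ:[] Δ:[(p0 → (p1 → p2))=T] refutes=False
  v=011: Γ:[] Δ:[(p0 → (p1 → p2))=T] refutes=False
  v=100: Γ:[] Δ:[(p0 → (p1 → p2))=T] refutes=False
  v=101: Γ:[] Δ:[(p0 → (p1 → p2))=T] refutes=False
  v=110: Γ:[] Δ:[(p0 → (p1 → p2))=F] refutes=True  ← countermodel

Result: [1, 1, 0]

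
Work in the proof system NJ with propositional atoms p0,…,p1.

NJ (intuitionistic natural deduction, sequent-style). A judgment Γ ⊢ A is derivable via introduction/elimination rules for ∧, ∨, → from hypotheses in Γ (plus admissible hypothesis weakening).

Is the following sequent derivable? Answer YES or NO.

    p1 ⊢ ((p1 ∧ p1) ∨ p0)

Derivation trace:
[∨I₁] p1 ⊢ ((p1 ∧ p1) ∨ p0)
  [∧I] p1 ⊢ (p1 ∧ p1)
    [Ax] p1 ⊢ p1
    [Ax] p1 ⊢ p1

Result: YES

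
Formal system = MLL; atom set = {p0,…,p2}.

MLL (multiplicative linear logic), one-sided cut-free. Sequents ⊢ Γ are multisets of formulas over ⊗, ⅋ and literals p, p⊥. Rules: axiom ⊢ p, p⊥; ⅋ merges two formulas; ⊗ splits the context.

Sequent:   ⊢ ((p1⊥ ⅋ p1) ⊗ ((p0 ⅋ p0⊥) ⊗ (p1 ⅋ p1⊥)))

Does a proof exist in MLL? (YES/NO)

Proof tree:
[⊗]  ⊢ ((p1⊥ ⅋ p1) ⊗ ((p0 ⅋ p0⊥) ⊗ (p1 ⅋ p1⊥)))
  [⅋]  ⊢ (p1⊥ ⅋ p1)
    [Ax]  ⊢ p1, p1⊥
  [⊗]  ⊢ ((p0 ⅋ p0⊥) ⊗ (p1 ⅋ p1⊥))
    [⅋]  ⊢ (p0 ⅋ p0⊥)
      [Ax]  ⊢ p0, p0⊥
    [⅋]  ⊢ (p1 ⅋ p1⊥)
      [Ax]  ⊢ p1, p1⊥

Result: YES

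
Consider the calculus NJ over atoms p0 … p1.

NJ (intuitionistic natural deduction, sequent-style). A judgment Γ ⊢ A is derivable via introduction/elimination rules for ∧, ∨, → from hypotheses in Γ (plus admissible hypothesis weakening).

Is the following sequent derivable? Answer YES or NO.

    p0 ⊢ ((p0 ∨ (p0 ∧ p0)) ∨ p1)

Derivation trace:
[∨I₁] p0 ⊢ ((p0 ∨ (p0 ∧ p0)) ∨ p1)
  [∨I₂] p0 ⊢ (p0 ∨ (p0 ∧ p0))
    [∧I] p0 ⊢ (p0 ∧ p0)
      [Ax] p0 ⊢ p0
      [Ax] p0 ⊢ p0

Result: YES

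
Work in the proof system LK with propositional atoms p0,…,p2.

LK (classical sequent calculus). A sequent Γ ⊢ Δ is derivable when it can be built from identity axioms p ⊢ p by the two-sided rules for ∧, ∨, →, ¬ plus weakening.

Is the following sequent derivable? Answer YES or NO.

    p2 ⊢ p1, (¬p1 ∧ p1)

Enumerate valuations to refute Γ ⊢ Δ:
  v=000: Γ:[p2=F] Δ:[p1=F, (¬p1 ∧ p1)=F] refutes=False
  v=001: Γ:[p2=T] Δ:[p1=F, (¬p1 ∧ p1)=F] refutes=True  ← countermodel

Result: NO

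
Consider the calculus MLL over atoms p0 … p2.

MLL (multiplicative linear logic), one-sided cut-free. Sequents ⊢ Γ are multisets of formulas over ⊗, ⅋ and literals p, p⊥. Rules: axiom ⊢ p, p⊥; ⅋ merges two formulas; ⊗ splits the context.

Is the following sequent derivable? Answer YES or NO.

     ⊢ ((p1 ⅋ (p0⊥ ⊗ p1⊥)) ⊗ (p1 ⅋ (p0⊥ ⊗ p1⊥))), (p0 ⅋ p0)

Derivation trace:
[⅋]  ⊢ ((p1 ⅋ (p0⊥ ⊗ p1⊥)) ⊗ (p1 ⅋ (p0⊥ ⊗ p1⊥))), (p0 ⅋ p0)
  [⊗]  ⊢ p0, p0, ((p1 ⅋ (p0⊥ ⊗ p1⊥)) ⊗ (p1 ⅋ (p0⊥ ⊗ p1⊥)))
    [⅋]  ⊢ p0, (p1 ⅋ (p0⊥ ⊗ p1⊥))
      [⊗]  ⊢ p0, p1, (p0⊥ ⊗ p1⊥)
        [Ax]  ⊢ p0, p0⊥
        [Ax]  ⊢ p1, p1⊥
    [⅋]  ⊢ p0, (p1 ⅋ (p0⊥ ⊗ p1⊥))
      [⊗]  ⊢ p0, p1, (p0⊥ ⊗ p1⊥)
        [Ax]  ⊢ p0, p0⊥
        [Ax]  ⊢ p1, p1⊥

Result: YES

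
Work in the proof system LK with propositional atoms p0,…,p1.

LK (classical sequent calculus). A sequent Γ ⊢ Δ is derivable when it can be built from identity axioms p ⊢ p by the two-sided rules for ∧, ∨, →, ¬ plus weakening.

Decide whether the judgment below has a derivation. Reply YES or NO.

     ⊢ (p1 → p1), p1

Derivation trace:
[WR]  ⊢ (p1 → p1), p1
  [→R]  ⊢ (p1 → p1)
    [Ax] p1 ⊢ p1

Result: YES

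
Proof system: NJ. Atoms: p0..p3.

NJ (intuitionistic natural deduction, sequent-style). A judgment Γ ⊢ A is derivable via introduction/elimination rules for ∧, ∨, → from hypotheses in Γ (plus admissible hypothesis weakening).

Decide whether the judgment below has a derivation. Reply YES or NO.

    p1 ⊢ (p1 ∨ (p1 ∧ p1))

Derivation trace:
[∨I₂] p1 ⊢ (p1 ∨ (p1 ∧ p1))
  [∧I] p1 ⊢ (p1 ∧ p1)
    [Ax] p1 ⊢ p1
    [Ax] p1 ⊢ p1

Result: YES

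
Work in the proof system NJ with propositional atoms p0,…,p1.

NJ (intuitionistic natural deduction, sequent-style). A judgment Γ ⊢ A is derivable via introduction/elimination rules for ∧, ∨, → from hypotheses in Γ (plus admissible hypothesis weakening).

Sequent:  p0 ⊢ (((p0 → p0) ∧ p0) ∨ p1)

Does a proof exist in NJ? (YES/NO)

Derivation trace:
[∨I₁] p0 ⊢ (((p0 → p0) ∧ p0) ∨ p1)
  [∧I] p0 ⊢ ((p0 → p0) ∧ p0)
    [Wk] p0 ⊢ (p0 → p0)
      [→I]  ⊢ (p0 → p0)
        [Ax] p0 ⊢ p0
    [Ax] p0 ⊢ p0

Result: YES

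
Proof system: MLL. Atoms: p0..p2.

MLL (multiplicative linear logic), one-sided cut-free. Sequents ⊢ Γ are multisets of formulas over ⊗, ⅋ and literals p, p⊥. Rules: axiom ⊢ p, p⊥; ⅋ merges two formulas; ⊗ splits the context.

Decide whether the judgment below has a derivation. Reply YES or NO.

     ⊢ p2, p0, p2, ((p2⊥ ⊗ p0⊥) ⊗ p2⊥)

Derivation (root first):
[⊗]  ⊢ p2, p0, p2, ((p2⊥ ⊗ p0⊥) ⊗ p2⊥)
  [⊗]  ⊢ p2, p0, (p2⊥ ⊗ p0⊥)
    [Ax]  ⊢ p2, p2⊥
    [Ax]  ⊢ p0, p0⊥
  [Ax]  ⊢ p2, p2⊥

Result: YES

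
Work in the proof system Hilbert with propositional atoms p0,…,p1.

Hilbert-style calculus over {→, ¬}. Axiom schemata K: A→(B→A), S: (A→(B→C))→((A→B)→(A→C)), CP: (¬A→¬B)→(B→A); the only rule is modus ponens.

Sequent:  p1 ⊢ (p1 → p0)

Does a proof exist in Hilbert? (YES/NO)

Truth-table refutation:
  v=00: Γ:[p1=F] Δ:[(p1 → p0)=T] refutes=False
  v=01: Γ:[p1=T] Δ:[(p1 → p0)=F] refutes=True  ← countermodel

Result: NO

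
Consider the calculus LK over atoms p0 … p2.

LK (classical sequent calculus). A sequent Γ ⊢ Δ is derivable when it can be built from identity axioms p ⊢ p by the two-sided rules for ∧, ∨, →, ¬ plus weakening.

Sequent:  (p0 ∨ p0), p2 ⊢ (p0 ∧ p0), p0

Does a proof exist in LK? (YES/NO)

Proof tree:
[WL] (p0 ∨ p0), p2 ⊢ (p0 ∧ p0), p0
  [∨L] (p0 ∨ p0) ⊢ (p0 ∧ p0), p0
    [Ax] p0 ⊢ p0
    [∧R] p0 ⊢ (p0 ∧ p0)
      [Ax] p0 ⊢ p0
      [Ax] p0 ⊢ p0

Result: YES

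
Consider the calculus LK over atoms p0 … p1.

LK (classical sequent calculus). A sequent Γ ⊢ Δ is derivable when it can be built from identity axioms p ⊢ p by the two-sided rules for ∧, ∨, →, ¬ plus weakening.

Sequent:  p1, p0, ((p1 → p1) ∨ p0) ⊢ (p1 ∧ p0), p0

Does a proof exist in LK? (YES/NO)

Derivation trace:
[∨L] p1, p0, ((p1 → p1) ∨ p0) ⊢ (p1 ∧ p0), p0
  [∧R] p1, p0, (p1 → p1) ⊢ p0, (p1 ∧ p0)
    [→L] p1, (p1 → p1) ⊢ p1
      [Ax] p1 ⊢ p1
      [Ax] p1 ⊢ p1
    [WR] p0 ⊢ p0, p0
      [Ax] p0 ⊢ p0
  [WR] p0 ⊢ p0, p0
    [Ax] p0 ⊢ p0

Result: YES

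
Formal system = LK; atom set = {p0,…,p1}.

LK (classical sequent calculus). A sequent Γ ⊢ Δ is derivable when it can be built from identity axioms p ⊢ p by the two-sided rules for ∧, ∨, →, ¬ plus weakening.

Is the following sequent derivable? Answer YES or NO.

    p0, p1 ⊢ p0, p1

Derivation trace:
[WL] p0, p1 ⊢ p0, p1
  [WR] p0 ⊢ p0, p1
    [Ax] p0 ⊢ p0

Result: YES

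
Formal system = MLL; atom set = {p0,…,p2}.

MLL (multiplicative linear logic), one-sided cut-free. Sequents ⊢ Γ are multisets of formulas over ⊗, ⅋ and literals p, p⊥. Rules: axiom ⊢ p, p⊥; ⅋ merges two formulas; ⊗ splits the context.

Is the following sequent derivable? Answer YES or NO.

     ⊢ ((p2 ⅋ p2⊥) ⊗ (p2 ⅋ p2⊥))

Derivation (root first):
[⊗]  ⊢ ((p2 ⅋ p2⊥) ⊗ (p2 ⅋ p2⊥))
  [⅋]  ⊢ (p2 ⅋ p2⊥)
    [Ax]  ⊢ p2, p2⊥
  [⅋]  ⊢ (p2 ⅋ p2⊥)
    [Ax]  ⊢ p2, p2⊥

Result: YES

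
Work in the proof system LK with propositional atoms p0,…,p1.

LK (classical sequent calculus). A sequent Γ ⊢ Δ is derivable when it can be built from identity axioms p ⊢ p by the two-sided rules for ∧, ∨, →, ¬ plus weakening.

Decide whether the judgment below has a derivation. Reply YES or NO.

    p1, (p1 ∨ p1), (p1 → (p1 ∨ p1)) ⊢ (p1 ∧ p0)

Search for a countermodel by truth-table:
  v=00: Γ:[p1=F, (p1 ∨ p1)=F, (p1 → (p1 ∨ p1))=T] Δ:[(p1 ∧ p0)=F] refutes=False
  v=01: Γ:[p1=T, (p1 ∨ p1)=T, (p1 → (p1 ∨ p1))=T] Δ:[(p1 ∧ p0)=F] refutes=True  ← countermodel

Result: NO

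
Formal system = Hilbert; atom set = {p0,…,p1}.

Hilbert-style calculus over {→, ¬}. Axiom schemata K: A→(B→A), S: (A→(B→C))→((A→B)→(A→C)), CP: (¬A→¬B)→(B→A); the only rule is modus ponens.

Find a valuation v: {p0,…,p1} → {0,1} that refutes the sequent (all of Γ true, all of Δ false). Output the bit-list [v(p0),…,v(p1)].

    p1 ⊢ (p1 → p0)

Search for a countermodel by truth-table:
  v=00: Γ:[p1=F] Δ:[(p1 → p0)=T] refutes=False
  v=01: Γ:[p1=T] Δ:[(p1 → p0)=F] refutes=True  ← countermodel

Result: [0, 1]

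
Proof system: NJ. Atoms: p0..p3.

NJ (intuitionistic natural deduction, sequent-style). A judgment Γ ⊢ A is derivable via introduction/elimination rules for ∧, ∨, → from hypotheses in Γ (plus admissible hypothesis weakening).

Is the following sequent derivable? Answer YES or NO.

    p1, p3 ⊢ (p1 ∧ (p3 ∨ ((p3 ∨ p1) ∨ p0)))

Proof tree:
[∧I] p1, p3 ⊢ (p1 ∧ (p3 ∨ ((p3 ∨ p1) ∨ p0)))
  [Ax] p1 ⊢ p1
  [∨I₂] p3 ⊢ (p3 ∨ ((p3 ∨ p1) ∨ p0))
    [∨I₁] p3 ⊢ ((p3 ∨ p1) ∨ p0)
      [∨I₁] p3 ⊢ (p3 ∨ p1)
        [Ax] p3 ⊢ p3

Result: YES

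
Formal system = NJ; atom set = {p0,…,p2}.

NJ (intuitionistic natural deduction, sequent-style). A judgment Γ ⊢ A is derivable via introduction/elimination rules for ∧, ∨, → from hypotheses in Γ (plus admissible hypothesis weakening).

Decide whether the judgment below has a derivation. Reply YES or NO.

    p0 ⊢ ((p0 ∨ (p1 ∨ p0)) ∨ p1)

Proof tree:
[∨I₁] p0 ⊢ ((p0 ∨ (p1 ∨ p0)) ∨ p1)
  [∨I₂] p0 ⊢ (p0 ∨ (p1 ∨ p0))
    [∨I₂] p0 ⊢ (p1 ∨ p0)
      [Ax] p0 ⊢ p0

Result: YES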